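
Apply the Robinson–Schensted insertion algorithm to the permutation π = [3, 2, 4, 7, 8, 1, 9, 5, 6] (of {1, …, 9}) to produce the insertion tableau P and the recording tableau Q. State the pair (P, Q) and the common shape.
P = [1, 4, 5, 6, 9] / [2, 7, 8] / [3];  Q = [1, 3, 4, 5, 7] / [2, 8, 9] / [6];  common shape = (5, 3, 1)

Row-insert the values π_1, π_2, … into P one at a time, bumping the leftmost entry strictly greater than the inserted value down to the next row. The recording tableau Q records, in position (i, j), the step at which that cell was added to P.
  Insert 3 (step 1): P = [3];  Q = [1]
  Insert 2 (step 2): P = [2] / [3];  Q = [1] / [2]
  Insert 4 (step 3): P = [2, 4] / [3];  Q = [1, 3] / [2]
  Insert 7 (step 4): P = [2, 4, 7] / [3];  Q = [1, 3, 4] / [2]
  Insert 8 (step 5): P = [2, 4, 7, 8] / [3];  Q = [1, 3, 4, 5] / [2]
  Insert 1 (step 6): P = [1, 4, 7, 8] / [2] / [3];  Q = [1, 3, 4, 5] / [2] / [6]
  Insert 9 (step 7): P = [1, 4, 7, 8, 9] / [2] / [3];  Q = [1, 3, 4, 5, 7] / [2] / [6]
  Insert 5 (step 8): P = [1, 4, 5, 8, 9] / [2, 7] / [3];  Q = [1, 3, 4, 5, 7] / [2, 8] / [6]
  Insert 6 (step 9): P = [1, 4, 5, 6, 9] / [2, 7, 8] / [3];  Q = [1, 3, 4, 5, 7] / [2, 8, 9] / [6]
Final shape: (5, 3, 1).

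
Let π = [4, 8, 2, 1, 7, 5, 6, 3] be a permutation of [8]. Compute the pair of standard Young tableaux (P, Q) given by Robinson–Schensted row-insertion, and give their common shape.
P = [1, 3, 6] / [2, 5] / [4, 7] / [8];  Q = [1, 2, 7] / [3, 5] / [4, 6] / [8];  common shape = (3, 2, 2, 1)

Row-insert the values π_1, π_2, … into P one at a time, bumping the leftmost entry strictly greater than the inserted value down to the next row. The recording tableau Q records, in position (i, j), the step at which that cell was added to P.
  Insert 4 (step 1): P = [4];  Q = [1]
  Insert 8 (step 2): P = [4, 8];  Q = [1, 2]
  Insert 2 (step 3): P = [2, 8] / [4];  Q = [1, 2] / [3]
  Insert 1 (step 4): P = [1, 8] / [2] / [4];  Q = [1, 2] / [3] / [4]
  Insert 7 (step 5): P = [1, 7] / [2, 8] / [4];  Q = [1, 2] / [3, 5] / [4]
  Insert 5 (step 6): P = [1, 5] / [2, 7] / [4, 8];  Q = [1, 2] / [3, 5] / [4, 6]
  Insert 6 (step 7): P = [1, 5, 6] / [2, 7] / [4, 8];  Q = [1, 2, 7] / [3, 5] / [4, 6]
  Insert 3 (step 8): P = [1, 3, 6] / [2, 5] / [4, 7] / [8];  Q = [1, 2, 7] / [3, 5] / [4, 6] / [8]
Final shape: (3, 2, 2, 1).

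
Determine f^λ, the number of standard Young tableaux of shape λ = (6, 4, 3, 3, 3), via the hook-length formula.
# SYT of shape (6, 4, 3, 3, 3) = 11639628

Hook-length formula: f^λ = n! / Π hook(c), product over all cells c of the Young diagram. For λ = (6, 4, 3, 3, 3), n = 19 boxes. Hook lengths by row (left-to-right, top-to-bottom): [10, 9, 8, 4, 2, 1]; [7, 6, 5, 1]; [5, 4, 3]; [4, 3, 2]; [3, 2, 1]. Product of hooks = 10450944000. So f^λ = 19! / 10450944000 = 121645100408832000 / 10450944000 = 11639628.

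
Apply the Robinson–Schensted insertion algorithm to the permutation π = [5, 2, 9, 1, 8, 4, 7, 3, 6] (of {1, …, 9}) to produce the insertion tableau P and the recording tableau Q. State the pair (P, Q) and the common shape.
P = [1, 3, 6] / [2, 4, 7] / [5, 8] / [9];  Q = [1, 3, 7] / [2, 5, 9] / [4, 6] / [8];  common shape = (3, 3, 2, 1)

Row-insert the values π_1, π_2, … into P one at a time, bumping the leftmost entry strictly greater than the inserted value down to the next row. The recording tableau Q records, in position (i, j), the step at which that cell was added to P.
  Insert 5 (step 1): P = [5];  Q = [1]
  Insert 2 (step 2): P = [2] / [5];  Q = [1] / [2]
  Insert 9 (step 3): P = [2, 9] / [5];  Q = [1, 3] / [2]
  Insert 1 (step 4): P = [1, 9] / [2] / [5];  Q = [1, 3] / [2] / [4]
  Insert 8 (step 5): P = [1, 8] / [2, 9] / [5];  Q = [1, 3] / [2, 5] / [4]
  Insert 4 (step 6): P = [1, 4] / [2, 8] / [5, 9];  Q = [1, 3] / [2, 5] / [4, 6]
  Insert 7 (step 7): P = [1, 4, 7] / [2, 8] / [5, 9];  Q = [1, 3, 7] / [2, 5] / [4, 6]
  Insert 3 (step 8): P = [1, 3, 7] / [2, 4] / [5, 8] / [9];  Q = [1, 3, 7] / [2, 5] / [4, 6] / [8]
  Insert 6 (step 9): P = [1, 3, 6] / [2, 4, 7] / [5, 8] / [9];  Q = [1, 3, 7] / [2, 5, 9] / [4, 6] / [8]
Final shape: (3, 3, 2, 1).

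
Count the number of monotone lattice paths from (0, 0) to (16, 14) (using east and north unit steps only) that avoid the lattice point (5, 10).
Number of paths = 141323580

Total paths from (0, 0) to (16, 14): C(30, 16) = 145422675. Paths through (5, 10): (paths (0, 0) → (5, 10)) × (paths (5, 10) → (16, 14)) = C(15, 5) · C(15, 11) = 3003 · 1365 = 4099095. Avoidance count = 145422675 − 4099095 = 141323580.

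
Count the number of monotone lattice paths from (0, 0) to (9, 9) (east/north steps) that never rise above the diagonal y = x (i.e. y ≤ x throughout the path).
Number of paths = 4862

By the reflection principle (André's argument), the number of monotone paths to (9, 9) with n ≤ m that never go above y = x is C(18, 9) − C(18, 10) = 48620 − 43758 = 4862.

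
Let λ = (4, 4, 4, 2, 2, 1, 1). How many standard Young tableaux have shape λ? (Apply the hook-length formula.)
# SYT of shape (4, 4, 4, 2, 2, 1, 1) = 3675672

Hook-length formula: f^λ = n! / Π hook(c), product over all cells c of the Young diagram. For λ = (4, 4, 4, 2, 2, 1, 1), n = 18 boxes. Hook lengths by row (left-to-right, top-to-bottom): [10, 7, 4, 3]; [9, 6, 3, 2]; [8, 5, 2, 1]; [5, 2]; [4, 1]; [2]; [1]. Product of hooks = 1741824000. So f^λ = 18! / 1741824000 = 6402373705728000 / 1741824000 = 3675672.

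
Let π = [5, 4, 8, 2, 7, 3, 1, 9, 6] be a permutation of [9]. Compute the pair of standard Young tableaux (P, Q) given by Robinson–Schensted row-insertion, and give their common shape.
P = [1, 3, 6] / [2, 7, 9] / [4, 8] / [5];  Q = [1, 3, 8] / [2, 5, 9] / [4, 6] / [7];  common shape = (3, 3, 2, 1)

Row-insert the values π_1, π_2, … into P one at a time, bumping the leftmost entry strictly greater than the inserted value down to the next row. The recording tableau Q records, in position (i, j), the step at which that cell was added to P.
  Insert 5 (step 1): P = [5];  Q = [1]
  Insert 4 (step 2): P = [4] / [5];  Q = [1] / [2]
  Insert 8 (step 3): P = [4, 8] / [5];  Q = [1, 3] / [2]
  Insert 2 (step 4): P = [2, 8] / [4] / [5];  Q = [1, 3] / [2] / [4]
  Insert 7 (step 5): P = [2, 7] / [4, 8] / [5];  Q = [1, 3] / [2, 5] / [4]
  Insert 3 (step 6): P = [2, 3] / [4, 7] / [5, 8];  Q = [1, 3] / [2, 5] / [4, 6]
  Insert 1 (step 7): P = [1, 3] / [2, 7] / [4, 8] / [5];  Q = [1, 3] / [2, 5] / [4, 6] / [7]
  Insert 9 (step 8): P = [1, 3, 9] / [2, 7] / [4, 8] / [5];  Q = [1, 3, 8] / [2, 5] / [4, 6] / [7]
  Insert 6 (step 9): P = [1, 3, 6] / [2, 7, 9] / [4, 8] / [5];  Q = [1, 3, 8] / [2, 5, 9] / [4, 6] / [7]
Final shape: (3, 3, 2, 1).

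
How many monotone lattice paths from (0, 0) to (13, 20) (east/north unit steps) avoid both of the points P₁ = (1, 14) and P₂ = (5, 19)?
Number of paths = 572522454

Inclusion–exclusion. Total paths: C(33, 13) = 573166440. Through P₁: C(15, 1)·C(18, 12) = 278460. Through P₂: C(24, 5)·C(9, 8) = 382536. Since P₁ is strictly southwest of P₂, a monotone path through both must visit P₁ then P₂; paths through both = C(15, 1)·C(9, 4)·C(9, 8) = 17010. Avoid both = 573166440 − 278460 − 382536 + 17010 = 572522454.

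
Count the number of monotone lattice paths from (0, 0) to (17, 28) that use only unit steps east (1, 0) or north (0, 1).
Number of paths = 1103068603890

A monotone lattice path from (0, 0) to (17, 28) consists of 17 east steps and 28 north steps in some order, so it is determined by which 17 of the 45 steps are east. The count is C(45, 17) = 1103068603890.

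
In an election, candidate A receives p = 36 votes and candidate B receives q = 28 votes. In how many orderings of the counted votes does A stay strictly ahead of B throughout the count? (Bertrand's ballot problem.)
Strict-lead orderings = 139846286623154986

Total orderings of the 64 votes with 36 for A: C(64, 36) = 1118770292985239888. By the Bertrand ballot formula (Cycle Lemma / reflection principle), the number of orderings in which A is strictly ahead of B throughout is (p − q)/(p + q) · C(p + q, p) = (36 − 28)/(36 + 28) · 1118770292985239888 = 139846286623154986.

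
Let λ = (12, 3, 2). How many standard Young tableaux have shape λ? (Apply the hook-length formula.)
# SYT of shape (12, 3, 2) = 20400

Hook-length formula: f^λ = n! / Π hook(c), product over all cells c of the Young diagram. For λ = (12, 3, 2), n = 17 boxes. Hook lengths by row (left-to-right, top-to-bottom): [14, 13, 11, 9, 8, 7, 6, 5, 4, 3, 2, 1]; [4, 3, 1]; [2, 1]. Product of hooks = 17435658240. So f^λ = 17! / 17435658240 = 355687428096000 / 17435658240 = 20400.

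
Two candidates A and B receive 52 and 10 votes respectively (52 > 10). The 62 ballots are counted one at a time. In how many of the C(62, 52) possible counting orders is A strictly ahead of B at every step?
Strict-lead orderings = 72835406721

Total orderings of the 62 votes with 52 for A: C(62, 52) = 107518933731. By the Bertrand ballot formula (Cycle Lemma / reflection principle), the number of orderings in which A is strictly ahead of B throughout is (p − q)/(p + q) · C(p + q, p) = (52 − 10)/(52 + 10) · 107518933731 = 72835406721.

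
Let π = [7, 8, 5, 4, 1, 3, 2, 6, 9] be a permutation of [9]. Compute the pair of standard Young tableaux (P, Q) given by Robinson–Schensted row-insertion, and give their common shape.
P = [1, 2, 6, 9] / [3, 8] / [4] / [5] / [7];  Q = [1, 2, 8, 9] / [3, 6] / [4] / [5] / [7];  common shape = (4, 2, 1, 1, 1)

Row-insert the values π_1, π_2, … into P one at a time, bumping the leftmost entry strictly greater than the inserted value down to the next row. The recording tableau Q records, in position (i, j), the step at which that cell was added to P.
  Insert 7 (step 1): P = [7];  Q = [1]
  Insert 8 (step 2): P = [7, 8];  Q = [1, 2]
  Insert 5 (step 3): P = [5, 8] / [7];  Q = [1, 2] / [3]
  Insert 4 (step 4): P = [4, 8] / [5] / [7];  Q = [1, 2] / [3] / [4]
  Insert 1 (step 5): P = [1, 8] / [4] / [5] / [7];  Q = [1, 2] / [3] / [4] / [5]
  Insert 3 (step 6): P = [1, 3] / [4, 8] / [5] / [7];  Q = [1, 2] / [3, 6] / [4] / [5]
  Insert 2 (step 7): P = [1, 2] / [3, 8] / [4] / [5] / [7];  Q = [1, 2] / [3, 6] / [4] / [5] / [7]
  Insert 6 (step 8): P = [1, 2, 6] / [3, 8] / [4] / [5] / [7];  Q = [1, 2, 8] / [3, 6] / [4] / [5] / [7]
  Insert 9 (step 9): P = [1, 2, 6, 9] / [3, 8] / [4] / [5] / [7];  Q = [1, 2, 8, 9] / [3, 6] / [4] / [5] / [7]
Final shape: (4, 2, 1, 1, 1).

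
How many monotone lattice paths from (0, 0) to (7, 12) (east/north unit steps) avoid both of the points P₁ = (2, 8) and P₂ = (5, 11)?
Number of paths = 34314

Inclusion–exclusion. Total paths: C(19, 7) = 50388. Through P₁: C(10, 2)·C(9, 5) = 5670. Through P₂: C(16, 5)·C(3, 2) = 13104. Since P₁ is strictly southwest of P₂, a monotone path through both must visit P₁ then P₂; paths through both = C(10, 2)·C(6, 3)·C(3, 2) = 2700. Avoid both = 50388 − 5670 − 13104 + 2700 = 34314.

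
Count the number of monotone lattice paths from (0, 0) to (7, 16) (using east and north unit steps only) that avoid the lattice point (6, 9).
Number of paths = 205117

Total paths from (0, 0) to (7, 16): C(23, 7) = 245157. Paths through (6, 9): (paths (0, 0) → (6, 9)) × (paths (6, 9) → (7, 16)) = C(15, 6) · C(8, 1) = 5005 · 8 = 40040. Avoidance count = 245157 − 40040 = 205117.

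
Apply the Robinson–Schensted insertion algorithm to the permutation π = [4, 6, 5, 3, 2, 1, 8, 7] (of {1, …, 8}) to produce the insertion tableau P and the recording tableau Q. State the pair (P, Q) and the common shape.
P = [1, 5, 7] / [2, 8] / [3] / [4] / [6];  Q = [1, 2, 7] / [3, 8] / [4] / [5] / [6];  common shape = (3, 2, 1, 1, 1)

Row-insert the values π_1, π_2, … into P one at a time, bumping the leftmost entry strictly greater than the inserted value down to the next row. The recording tableau Q records, in position (i, j), the step at which that cell was added to P.
  Insert 4 (step 1): P = [4];  Q = [1]
  Insert 6 (step 2): P = [4, 6];  Q = [1, 2]
  Insert 5 (step 3): P = [4, 5] / [6];  Q = [1, 2] / [3]
  Insert 3 (step 4): P = [3, 5] / [4] / [6];  Q = [1, 2] / [3] / [4]
  Insert 2 (step 5): P = [2, 5] / [3] / [4] / [6];  Q = [1, 2] / [3] / [4] / [5]
  Insert 1 (step 6): P = [1, 5] / [2] / [3] / [4] / [6];  Q = [1, 2] / [3] / [4] / [5] / [6]
  Insert 8 (step 7): P = [1, 5, 8] / [2] / [3] / [4] / [6];  Q = [1, 2, 7] / [3] / [4] / [5] / [6]
  Insert 7 (step 8): P = [1, 5, 7] / [2, 8] / [3] / [4] / [6];  Q = [1, 2, 7] / [3, 8] / [4] / [5] / [6]
Final shape: (3, 2, 1, 1, 1).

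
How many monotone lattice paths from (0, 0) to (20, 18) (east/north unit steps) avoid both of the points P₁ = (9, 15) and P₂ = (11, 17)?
Number of paths = 32965777594

Inclusion–exclusion. Total paths: C(38, 20) = 33578000610. Through P₁: C(24, 9)·C(14, 11) = 475931456. Through P₂: C(28, 11)·C(10, 9) = 214741800. Since P₁ is strictly southwest of P₂, a monotone path through both must visit P₁ then P₂; paths through both = C(24, 9)·C(4, 2)·C(10, 9) = 78450240. Avoid both = 33578000610 − 475931456 − 214741800 + 78450240 = 32965777594.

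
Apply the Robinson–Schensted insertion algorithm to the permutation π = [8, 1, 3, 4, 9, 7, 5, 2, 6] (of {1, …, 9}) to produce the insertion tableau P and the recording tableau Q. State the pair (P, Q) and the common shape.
P = [1, 2, 4, 5, 6] / [3, 9] / [7] / [8];  Q = [1, 3, 4, 5, 9] / [2, 6] / [7] / [8];  common shape = (5, 2, 1, 1)

Row-insert the values π_1, π_2, … into P one at a time, bumping the leftmost entry strictly greater than the inserted value down to the next row. The recording tableau Q records, in position (i, j), the step at which that cell was added to P.
  Insert 8 (step 1): P = [8];  Q = [1]
  Insert 1 (step 2): P = [1] / [8];  Q = [1] / [2]
  Insert 3 (step 3): P = [1, 3] / [8];  Q = [1, 3] / [2]
  Insert 4 (step 4): P = [1, 3, 4] / [8];  Q = [1, 3, 4] / [2]
  Insert 9 (step 5): P = [1, 3, 4, 9] / [8];  Q = [1, 3, 4, 5] / [2]
  Insert 7 (step 6): P = [1, 3, 4, 7] / [8, 9];  Q = [1, 3, 4, 5] / [2, 6]
  Insert 5 (step 7): P = [1, 3, 4, 5] / [7, 9] / [8];  Q = [1, 3, 4, 5] / [2, 6] / [7]
  Insert 2 (step 8): P = [1, 2, 4, 5] / [3, 9] / [7] / [8];  Q = [1, 3, 4, 5] / [2, 6] / [7] / [8]
  Insert 6 (step 9): P = [1, 2, 4, 5, 6] / [3, 9] / [7] / [8];  Q = [1, 3, 4, 5, 9] / [2, 6] / [7] / [8]
Final shape: (5, 2, 1, 1).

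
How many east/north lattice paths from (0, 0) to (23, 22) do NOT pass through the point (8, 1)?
Number of paths = 4066604240760

Total paths from (0, 0) to (23, 22): C(45, 23) = 4116715363800. Paths through (8, 1): (paths (0, 0) → (8, 1)) × (paths (8, 1) → (23, 22)) = C(9, 8) · C(36, 15) = 9 · 5567902560 = 50111123040. Avoidance count = 4116715363800 − 50111123040 = 4066604240760.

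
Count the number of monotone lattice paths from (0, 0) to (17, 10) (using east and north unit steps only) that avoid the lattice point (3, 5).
Number of paths = 7785117

Total paths from (0, 0) to (17, 10): C(27, 17) = 8436285. Paths through (3, 5): (paths (0, 0) → (3, 5)) × (paths (3, 5) → (17, 10)) = C(8, 3) · C(19, 14) = 56 · 11628 = 651168. Avoidance count = 8436285 − 651168 = 7785117.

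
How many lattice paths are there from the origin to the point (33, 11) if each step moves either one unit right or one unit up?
Number of paths = 7669339132

A monotone lattice path from (0, 0) to (33, 11) consists of 33 east steps and 11 north steps in some order, so it is determined by which 33 of the 44 steps are east. The count is C(44, 33) = 7669339132.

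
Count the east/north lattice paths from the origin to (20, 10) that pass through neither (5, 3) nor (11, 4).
Number of paths = 15624686

Inclusion–exclusion. Total paths: C(30, 20) = 30045015. Through P₁: C(8, 5)·C(22, 15) = 9550464. Through P₂: C(15, 11)·C(15, 9) = 6831825. Since P₁ is strictly southwest of P₂, a monotone path through both must visit P₁ then P₂; paths through both = C(8, 5)·C(7, 6)·C(15, 9) = 1961960. Avoid both = 30045015 − 9550464 − 6831825 + 1961960 = 15624686.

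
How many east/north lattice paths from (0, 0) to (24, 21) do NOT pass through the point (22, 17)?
Number of paths = 3008338983000

Total paths from (0, 0) to (24, 21): C(45, 24) = 3773655750150. Paths through (22, 17): (paths (0, 0) → (22, 17)) × (paths (22, 17) → (24, 21)) = C(39, 22) · C(6, 2) = 51021117810 · 15 = 765316767150. Avoidance count = 3773655750150 − 765316767150 = 3008338983000.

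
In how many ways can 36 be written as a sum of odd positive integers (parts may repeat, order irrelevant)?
p_odd(36) = 668

Enumerate partitions using only odd parts via the recurrence o(n, m) = o(n, m−2) + o(n−m, m) over odd m, starting from the largest odd part ≤ n. This gives p_odd(36) = 668. (Euler's theorem: equals the count of distinct-part partitions.)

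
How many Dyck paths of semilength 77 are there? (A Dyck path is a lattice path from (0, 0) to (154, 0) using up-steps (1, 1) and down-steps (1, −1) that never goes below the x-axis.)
C_77 = 18793142726809884575211361279087545193250040

These Dyck paths are counted by the Catalan number C_n = (1/(n + 1)) · C(2n, n). For n = 77: C_77 = (1/78) · C(154, 77) = 1465865132691170996866486179768828525073503120/78 = 18793142726809884575211361279087545193250040.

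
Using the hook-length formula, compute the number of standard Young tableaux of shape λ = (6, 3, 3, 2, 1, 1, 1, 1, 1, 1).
# SYT of shape (6, 3, 3, 2, 1, 1, 1, 1, 1, 1) = 37035180

Hook-length formula: f^λ = n! / Π hook(c), product over all cells c of the Young diagram. For λ = (6, 3, 3, 2, 1, 1, 1, 1, 1, 1), n = 20 boxes. Hook lengths by row (left-to-right, top-to-bottom): [15, 8, 6, 3, 2, 1]; [11, 4, 2]; [10, 3, 1]; [8, 1]; [6]; [5]; [4]; [3]; [2]; [1]. Product of hooks = 65691648000. So f^λ = 20! / 65691648000 = 2432902008176640000 / 65691648000 = 37035180.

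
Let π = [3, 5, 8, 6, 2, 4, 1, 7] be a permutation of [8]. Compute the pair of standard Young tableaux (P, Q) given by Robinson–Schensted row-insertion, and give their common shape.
P = [1, 4, 6, 7] / [2, 5] / [3] / [8];  Q = [1, 2, 3, 8] / [4, 6] / [5] / [7];  common shape = (4, 2, 1, 1)

Row-insert the values π_1, π_2, … into P one at a time, bumping the leftmost entry strictly greater than the inserted value down to the next row. The recording tableau Q records, in position (i, j), the step at which that cell was added to P.
  Insert 3 (step 1): P = [3];  Q = [1]
  Insert 5 (step 2): P = [3, 5];  Q = [1, 2]
  Insert 8 (step 3): P = [3, 5, 8];  Q = [1, 2, 3]
  Insert 6 (step 4): P = [3, 5, 6] / [8];  Q = [1, 2, 3] / [4]
  Insert 2 (step 5): P = [2, 5, 6] / [3] / [8];  Q = [1, 2, 3] / [4] / [5]
  Insert 4 (step 6): P = [2, 4, 6] / [3, 5] / [8];  Q = [1, 2, 3] / [4, 6] / [5]
  Insert 1 (step 7): P = [1, 4, 6] / [2, 5] / [3] / [8];  Q = [1, 2, 3] / [4, 6] / [5] / [7]
  Insert 7 (step 8): P = [1, 4, 6, 7] / [2, 5] / [3] / [8];  Q = [1, 2, 3, 8] / [4, 6] / [5] / [7]
Final shape: (4, 2, 1, 1).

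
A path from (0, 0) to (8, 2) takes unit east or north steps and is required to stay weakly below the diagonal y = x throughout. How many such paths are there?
Number of paths = 35

By the reflection principle (André's argument), the number of monotone paths to (8, 2) with n ≤ m that never go above y = x is C(10, 8) − C(10, 9) = 45 − 10 = 35.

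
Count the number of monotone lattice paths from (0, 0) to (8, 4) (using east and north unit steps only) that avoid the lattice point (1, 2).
Number of paths = 387

Total paths from (0, 0) to (8, 4): C(12, 8) = 495. Paths through (1, 2): (paths (0, 0) → (1, 2)) × (paths (1, 2) → (8, 4)) = C(3, 1) · C(9, 7) = 3 · 36 = 108. Avoidance count = 495 − 108 = 387.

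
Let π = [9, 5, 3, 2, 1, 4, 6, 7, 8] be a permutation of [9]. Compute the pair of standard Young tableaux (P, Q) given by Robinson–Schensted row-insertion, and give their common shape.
P = [1, 4, 6, 7, 8] / [2] / [3] / [5] / [9];  Q = [1, 6, 7, 8, 9] / [2] / [3] / [4] / [5];  common shape = (5, 1, 1, 1, 1)

Row-insert the values π_1, π_2, … into P one at a time, bumping the leftmost entry strictly greater than the inserted value down to the next row. The recording tableau Q records, in position (i, j), the step at which that cell was added to P.
  Insert 9 (step 1): P = [9];  Q = [1]
  Insert 5 (step 2): P = [5] / [9];  Q = [1] / [2]
  Insert 3 (step 3): P = [3] / [5] / [9];  Q = [1] / [2] / [3]
  Insert 2 (step 4): P = [2] / [3] / [5] / [9];  Q = [1] / [2] / [3] / [4]
  Insert 1 (step 5): P = [1] / [2] / [3] / [5] / [9];  Q = [1] / [2] / [3] / [4] / [5]
  Insert 4 (step 6): P = [1, 4] / [2] / [3] / [5] / [9];  Q = [1, 6] / [2] / [3] / [4] / [5]
  Insert 6 (step 7): P = [1, 4, 6] / [2] / [3] / [5] / [9];  Q = [1, 6, 7] / [2] / [3] / [4] / [5]
  Insert 7 (step 8): P = [1, 4, 6, 7] / [2] / [3] / [5] / [9];  Q = [1, 6, 7, 8] / [2] / [3] / [4] / [5]
  Insert 8 (step 9): P = [1, 4, 6, 7, 8] / [2] / [3] / [5] / [9];  Q = [1, 6, 7, 8, 9] / [2] / [3] / [4] / [5]
Final shape: (5, 1, 1, 1, 1).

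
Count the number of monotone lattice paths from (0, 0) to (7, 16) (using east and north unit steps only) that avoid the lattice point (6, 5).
Number of paths = 239613

Total paths from (0, 0) to (7, 16): C(23, 7) = 245157. Paths through (6, 5): (paths (0, 0) → (6, 5)) × (paths (6, 5) → (7, 16)) = C(11, 6) · C(12, 1) = 462 · 12 = 5544. Avoidance count = 245157 − 5544 = 239613.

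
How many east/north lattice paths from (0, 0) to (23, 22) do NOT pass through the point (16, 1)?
Number of paths = 4116695235120

Total paths from (0, 0) to (23, 22): C(45, 23) = 4116715363800. Paths through (16, 1): (paths (0, 0) → (16, 1)) × (paths (16, 1) → (23, 22)) = C(17, 16) · C(28, 7) = 17 · 1184040 = 20128680. Avoidance count = 4116715363800 − 20128680 = 4116695235120.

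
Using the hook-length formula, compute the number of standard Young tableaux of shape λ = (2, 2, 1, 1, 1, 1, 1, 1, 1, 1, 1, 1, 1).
# SYT of shape (2, 2, 1, 1, 1, 1, 1, 1, 1, 1, 1, 1, 1) = 90

Hook-length formula: f^λ = n! / Π hook(c), product over all cells c of the Young diagram. For λ = (2, 2, 1, 1, 1, 1, 1, 1, 1, 1, 1, 1, 1), n = 15 boxes. Hook lengths by row (left-to-right, top-to-bottom): [14, 2]; [13, 1]; [11]; [10]; [9]; [8]; [7]; [6]; [5]; [4]; [3]; [2]; [1]. Product of hooks = 14529715200. So f^λ = 15! / 14529715200 = 1307674368000 / 14529715200 = 90.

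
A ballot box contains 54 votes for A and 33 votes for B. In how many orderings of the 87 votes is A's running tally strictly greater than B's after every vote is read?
Strict-lead orderings = 253814795906729094763530

Total orderings of the 87 votes with 54 for A: C(87, 54) = 1051518440185020535448910. By the Bertrand ballot formula (Cycle Lemma / reflection principle), the number of orderings in which A is strictly ahead of B throughout is (p − q)/(p + q) · C(p + q, p) = (54 − 33)/(54 + 33) · 1051518440185020535448910 = 253814795906729094763530.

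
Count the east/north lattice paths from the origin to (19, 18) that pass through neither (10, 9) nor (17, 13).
Number of paths = 11306436230

Inclusion–exclusion. Total paths: C(37, 19) = 17672631900. Through P₁: C(19, 10)·C(18, 9) = 4491418360. Through P₂: C(30, 17)·C(7, 2) = 2514956850. Since P₁ is strictly southwest of P₂, a monotone path through both must visit P₁ then P₂; paths through both = C(19, 10)·C(11, 7)·C(7, 2) = 640179540. Avoid both = 17672631900 − 4491418360 − 2514956850 + 640179540 = 11306436230.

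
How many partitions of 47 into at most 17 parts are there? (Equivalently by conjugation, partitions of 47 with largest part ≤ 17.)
p(47, parts ≤ 17) = 101982

Use the recurrence p(n, m) = p(n, m−1) + p(n−m, m): either the largest part is < m (count p(n, m−1)) or the largest part is exactly m (remove one copy of m, count p(n−m, m)). With p(0, ·) = 1 this gives p(47, parts ≤ 17) = 101982. (By conjugating Young diagrams, this also counts partitions of 47 into at most 17 parts.)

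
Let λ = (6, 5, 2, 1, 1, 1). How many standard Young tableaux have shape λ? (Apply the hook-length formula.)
# SYT of shape (6, 5, 2, 1, 1, 1) = 559104

Hook-length formula: f^λ = n! / Π hook(c), product over all cells c of the Young diagram. For λ = (6, 5, 2, 1, 1, 1), n = 16 boxes. Hook lengths by row (left-to-right, top-to-bottom): [11, 7, 5, 4, 3, 1]; [9, 5, 3, 2, 1]; [5, 1]; [3]; [2]; [1]. Product of hooks = 37422000. So f^λ = 16! / 37422000 = 20922789888000 / 37422000 = 559104.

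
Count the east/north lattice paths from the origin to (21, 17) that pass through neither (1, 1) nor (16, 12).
Number of paths = 10393101540

Inclusion–exclusion. Total paths: C(38, 21) = 28781143380. Through P₁: C(2, 1)·C(36, 20) = 14615744220. Through P₂: C(28, 16)·C(10, 5) = 7666282260. Since P₁ is strictly southwest of P₂, a monotone path through both must visit P₁ then P₂; paths through both = C(2, 1)·C(26, 15)·C(10, 5) = 3893984640. Avoid both = 28781143380 − 14615744220 − 7666282260 + 3893984640 = 10393101540.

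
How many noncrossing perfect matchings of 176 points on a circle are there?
C_88 = 64633260585762914370496637486146181462681535261000

These noncrossing handshakes are counted by the Catalan number C_n = (1/(n + 1)) · C(2n, n). For n = 88: C_88 = (1/89) · C(176, 88) = 5752360192132899378974200736267010150178656638229000/89 = 64633260585762914370496637486146181462681535261000.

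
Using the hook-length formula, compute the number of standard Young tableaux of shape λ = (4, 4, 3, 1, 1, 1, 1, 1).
# SYT of shape (4, 4, 3, 1, 1, 1, 1, 1) = 206388

Hook-length formula: f^λ = n! / Π hook(c), product over all cells c of the Young diagram. For λ = (4, 4, 3, 1, 1, 1, 1, 1), n = 16 boxes. Hook lengths by row (left-to-right, top-to-bottom): [11, 5, 4, 2]; [10, 4, 3, 1]; [8, 2, 1]; [5]; [4]; [3]; [2]; [1]. Product of hooks = 101376000. So f^λ = 16! / 101376000 = 20922789888000 / 101376000 = 206388.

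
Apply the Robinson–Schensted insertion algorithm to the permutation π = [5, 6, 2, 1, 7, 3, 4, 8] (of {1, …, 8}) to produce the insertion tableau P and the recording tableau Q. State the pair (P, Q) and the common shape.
P = [1, 3, 4, 8] / [2, 6, 7] / [5];  Q = [1, 2, 5, 8] / [3, 6, 7] / [4];  common shape = (4, 3, 1)

Row-insert the values π_1, π_2, … into P one at a time, bumping the leftmost entry strictly greater than the inserted value down to the next row. The recording tableau Q records, in position (i, j), the step at which that cell was added to P.
  Insert 5 (step 1): P = [5];  Q = [1]
  Insert 6 (step 2): P = [5, 6];  Q = [1, 2]
  Insert 2 (step 3): P = [2, 6] / [5];  Q = [1, 2] / [3]
  Insert 1 (step 4): P = [1, 6] / [2] / [5];  Q = [1, 2] / [3] / [4]
  Insert 7 (step 5): P = [1, 6, 7] / [2] / [5];  Q = [1, 2, 5] / [3] / [4]
  Insert 3 (step 6): P = [1, 3, 7] / [2, 6] / [5];  Q = [1, 2, 5] / [3, 6] / [4]
  Insert 4 (step 7): P = [1, 3, 4] / [2, 6, 7] / [5];  Q = [1, 2, 5] / [3, 6, 7] / [4]
  Insert 8 (step 8): P = [1, 3, 4, 8] / [2, 6, 7] / [5];  Q = [1, 2, 5, 8] / [3, 6, 7] / [4]
Final shape: (4, 3, 1).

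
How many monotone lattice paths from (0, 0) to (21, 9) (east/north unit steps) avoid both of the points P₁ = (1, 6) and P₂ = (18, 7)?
Number of paths = 9489013

Inclusion–exclusion. Total paths: C(30, 21) = 14307150. Through P₁: C(7, 1)·C(23, 20) = 12397. Through P₂: C(25, 18)·C(5, 3) = 4807000. Since P₁ is strictly southwest of P₂, a monotone path through both must visit P₁ then P₂; paths through both = C(7, 1)·C(18, 17)·C(5, 3) = 1260. Avoid both = 14307150 − 12397 − 4807000 + 1260 = 9489013.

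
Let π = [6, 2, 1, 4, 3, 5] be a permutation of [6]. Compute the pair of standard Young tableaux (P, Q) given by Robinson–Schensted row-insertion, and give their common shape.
P = [1, 3, 5] / [2, 4] / [6];  Q = [1, 4, 6] / [2, 5] / [3];  common shape = (3, 2, 1)

Row-insert the values π_1, π_2, … into P one at a time, bumping the leftmost entry strictly greater than the inserted value down to the next row. The recording tableau Q records, in position (i, j), the step at which that cell was added to P.
  Insert 6 (step 1): P = [6];  Q = [1]
  Insert 2 (step 2): P = [2] / [6];  Q = [1] / [2]
  Insert 1 (step 3): P = [1] / [2] / [6];  Q = [1] / [2] / [3]
  Insert 4 (step 4): P = [1, 4] / [2] / [6];  Q = [1, 4] / [2] / [3]
  Insert 3 (step 5): P = [1, 3] / [2, 4] / [6];  Q = [1, 4] / [2, 5] / [3]
  Insert 5 (step 6): P = [1, 3, 5] / [2, 4] / [6];  Q = [1, 4, 6] / [2, 5] / [3]
Final shape: (3, 2, 1).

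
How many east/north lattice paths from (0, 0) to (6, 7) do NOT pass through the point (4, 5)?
Number of paths = 960

Total paths from (0, 0) to (6, 7): C(13, 6) = 1716. Paths through (4, 5): (paths (0, 0) → (4, 5)) × (paths (4, 5) → (6, 7)) = C(9, 4) · C(4, 2) = 126 · 6 = 756. Avoidance count = 1716 − 756 = 960.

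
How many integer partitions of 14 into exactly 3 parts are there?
p(14, 3 parts) = 16

Partitions of n into exactly k parts ↔ partitions of n − k into at most k parts (subtract 1 from each part). For n = 14, k = 3, the partitions are: 12+1+1, 11+2+1, 10+3+1, 10+2+2, 9+4+1, 9+3+2, 8+5+1, 8+4+2, 8+3+3, 7+6+1, 7+5+2, 7+4+3, 6+6+2, 6+5+3, 6+4+4, 5+5+4. Count = 16.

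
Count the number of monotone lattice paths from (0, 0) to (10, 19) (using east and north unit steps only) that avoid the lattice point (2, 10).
Number of paths = 18425550

Total paths from (0, 0) to (10, 19): C(29, 10) = 20030010. Paths through (2, 10): (paths (0, 0) → (2, 10)) × (paths (2, 10) → (10, 19)) = C(12, 2) · C(17, 8) = 66 · 24310 = 1604460. Avoidance count = 20030010 − 1604460 = 18425550.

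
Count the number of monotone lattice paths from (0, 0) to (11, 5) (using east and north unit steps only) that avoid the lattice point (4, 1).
Number of paths = 2718

Total paths from (0, 0) to (11, 5): C(16, 11) = 4368. Paths through (4, 1): (paths (0, 0) → (4, 1)) × (paths (4, 1) → (11, 5)) = C(5, 4) · C(11, 7) = 5 · 330 = 1650. Avoidance count = 4368 − 1650 = 2718.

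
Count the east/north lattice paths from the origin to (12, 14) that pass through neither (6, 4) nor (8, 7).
Number of paths = 6545470

Inclusion–exclusion. Total paths: C(26, 12) = 9657700. Through P₁: C(10, 6)·C(16, 6) = 1681680. Through P₂: C(15, 8)·C(11, 4) = 2123550. Since P₁ is strictly southwest of P₂, a monotone path through both must visit P₁ then P₂; paths through both = C(10, 6)·C(5, 2)·C(11, 4) = 693000. Avoid both = 9657700 − 1681680 − 2123550 + 693000 = 6545470.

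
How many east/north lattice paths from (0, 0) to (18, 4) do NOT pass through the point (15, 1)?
Number of paths = 6995

Total paths from (0, 0) to (18, 4): C(22, 18) = 7315. Paths through (15, 1): (paths (0, 0) → (15, 1)) × (paths (15, 1) → (18, 4)) = C(16, 15) · C(6, 3) = 16 · 20 = 320. Avoidance count = 7315 − 320 = 6995.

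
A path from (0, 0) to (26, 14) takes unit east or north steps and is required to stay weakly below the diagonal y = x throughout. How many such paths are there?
Number of paths = 11173706960

By the reflection principle (André's argument), the number of monotone paths to (26, 14) with n ≤ m that never go above y = x is C(40, 26) − C(40, 27) = 23206929840 − 12033222880 = 11173706960.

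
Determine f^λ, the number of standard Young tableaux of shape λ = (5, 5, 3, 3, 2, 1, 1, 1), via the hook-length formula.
# SYT of shape (5, 5, 3, 3, 2, 1, 1, 1) = 476166600

Hook-length formula: f^λ = n! / Π hook(c), product over all cells c of the Young diagram. For λ = (5, 5, 3, 3, 2, 1, 1, 1), n = 21 boxes. Hook lengths by row (left-to-right, top-to-bottom): [12, 8, 6, 3, 2]; [11, 7, 5, 2, 1]; [8, 4, 2]; [7, 3, 1]; [5, 1]; [3]; [2]; [1]. Product of hooks = 107296358400. So f^λ = 21! / 107296358400 = 51090942171709440000 / 107296358400 = 476166600.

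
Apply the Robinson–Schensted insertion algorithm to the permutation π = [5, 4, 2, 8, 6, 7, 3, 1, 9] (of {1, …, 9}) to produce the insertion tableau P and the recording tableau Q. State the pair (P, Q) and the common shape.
P = [1, 3, 7, 9] / [2, 6] / [4, 8] / [5];  Q = [1, 4, 6, 9] / [2, 5] / [3, 7] / [8];  common shape = (4, 2, 2, 1)

Row-insert the values π_1, π_2, … into P one at a time, bumping the leftmost entry strictly greater than the inserted value down to the next row. The recording tableau Q records, in position (i, j), the step at which that cell was added to P.
  Insert 5 (step 1): P = [5];  Q = [1]
  Insert 4 (step 2): P = [4] / [5];  Q = [1] / [2]
  Insert 2 (step 3): P = [2] / [4] / [5];  Q = [1] / [2] / [3]
  Insert 8 (step 4): P = [2, 8] / [4] / [5];  Q = [1, 4] / [2] / [3]
  Insert 6 (step 5): P = [2, 6] / [4, 8] / [5];  Q = [1, 4] / [2, 5] / [3]
  Insert 7 (step 6): P = [2, 6, 7] / [4, 8] / [5];  Q = [1, 4, 6] / [2, 5] / [3]
  Insert 3 (step 7): P = [2, 3, 7] / [4, 6] / [5, 8];  Q = [1, 4, 6] / [2, 5] / [3, 7]
  Insert 1 (step 8): P = [1, 3, 7] / [2, 6] / [4, 8] / [5];  Q = [1, 4, 6] / [2, 5] / [3, 7] / [8]
  Insert 9 (step 9): P = [1, 3, 7, 9] / [2, 6] / [4, 8] / [5];  Q = [1, 4, 6, 9] / [2, 5] / [3, 7] / [8]
Final shape: (4, 2, 2, 1).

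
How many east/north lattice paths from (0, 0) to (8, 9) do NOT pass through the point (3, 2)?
Number of paths = 16390

Total paths from (0, 0) to (8, 9): C(17, 8) = 24310. Paths through (3, 2): (paths (0, 0) → (3, 2)) × (paths (3, 2) → (8, 9)) = C(5, 3) · C(12, 5) = 10 · 792 = 7920. Avoidance count = 24310 − 7920 = 16390.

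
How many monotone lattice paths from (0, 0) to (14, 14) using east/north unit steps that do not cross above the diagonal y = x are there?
C_14 = 2674440

These NE paths below the diagonal are counted by the Catalan number C_n = (1/(n + 1)) · C(2n, n). For n = 14: C_14 = (1/15) · C(28, 14) = 40116600/15 = 2674440.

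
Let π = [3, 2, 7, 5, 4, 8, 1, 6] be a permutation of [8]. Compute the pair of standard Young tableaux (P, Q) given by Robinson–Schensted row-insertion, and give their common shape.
P = [1, 4, 6] / [2, 5, 8] / [3] / [7];  Q = [1, 3, 6] / [2, 4, 8] / [5] / [7];  common shape = (3, 3, 1, 1)

Row-insert the values π_1, π_2, … into P one at a time, bumping the leftmost entry strictly greater than the inserted value down to the next row. The recording tableau Q records, in position (i, j), the step at which that cell was added to P.
  Insert 3 (step 1): P = [3];  Q = [1]
  Insert 2 (step 2): P = [2] / [3];  Q = [1] / [2]
  Insert 7 (step 3): P = [2, 7] / [3];  Q = [1, 3] / [2]
  Insert 5 (step 4): P = [2, 5] / [3, 7];  Q = [1, 3] / [2, 4]
  Insert 4 (step 5): P = [2, 4] / [3, 5] / [7];  Q = [1, 3] / [2, 4] / [5]
  Insert 8 (step 6): P = [2, 4, 8] / [3, 5] / [7];  Q = [1, 3, 6] / [2, 4] / [5]
  Insert 1 (step 7): P = [1, 4, 8] / [2, 5] / [3] / [7];  Q = [1, 3, 6] / [2, 4] / [5] / [7]
  Insert 6 (step 8): P = [1, 4, 6] / [2, 5, 8] / [3] / [7];  Q = [1, 3, 6] / [2, 4, 8] / [5] / [7]
Final shape: (3, 3, 1, 1).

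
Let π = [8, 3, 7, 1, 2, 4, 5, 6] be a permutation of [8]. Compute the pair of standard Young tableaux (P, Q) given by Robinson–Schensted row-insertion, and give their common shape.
P = [1, 2, 4, 5, 6] / [3, 7] / [8];  Q = [1, 3, 6, 7, 8] / [2, 5] / [4];  common shape = (5, 2, 1)

Row-insert the values π_1, π_2, … into P one at a time, bumping the leftmost entry strictly greater than the inserted value down to the next row. The recording tableau Q records, in position (i, j), the step at which that cell was added to P.
  Insert 8 (step 1): P = [8];  Q = [1]
  Insert 3 (step 2): P = [3] / [8];  Q = [1] / [2]
  Insert 7 (step 3): P = [3, 7] / [8];  Q = [1, 3] / [2]
  Insert 1 (step 4): P = [1, 7] / [3] / [8];  Q = [1, 3] / [2] / [4]
  Insert 2 (step 5): P = [1, 2] / [3, 7] / [8];  Q = [1, 3] / [2, 5] / [4]
  Insert 4 (step 6): P = [1, 2, 4] / [3, 7] / [8];  Q = [1, 3, 6] / [2, 5] / [4]
  Insert 5 (step 7): P = [1, 2, 4, 5] / [3, 7] / [8];  Q = [1, 3, 6, 7] / [2, 5] / [4]
  Insert 6 (step 8): P = [1, 2, 4, 5, 6] / [3, 7] / [8];  Q = [1, 3, 6, 7, 8] / [2, 5] / [4]
Final shape: (5, 2, 1).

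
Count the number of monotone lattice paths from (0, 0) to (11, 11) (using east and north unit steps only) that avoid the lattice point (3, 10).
Number of paths = 702858

Total paths from (0, 0) to (11, 11): C(22, 11) = 705432. Paths through (3, 10): (paths (0, 0) → (3, 10)) × (paths (3, 10) → (11, 11)) = C(13, 3) · C(9, 8) = 286 · 9 = 2574. Avoidance count = 705432 − 2574 = 702858.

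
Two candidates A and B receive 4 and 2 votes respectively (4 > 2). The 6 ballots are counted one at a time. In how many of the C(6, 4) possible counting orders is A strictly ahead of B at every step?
Strict-lead orderings = 5

Total orderings of the 6 votes with 4 for A: C(6, 4) = 15. By the Bertrand ballot formula (Cycle Lemma / reflection principle), the number of orderings in which A is strictly ahead of B throughout is (p − q)/(p + q) · C(p + q, p) = (4 − 2)/(4 + 2) · 15 = 5.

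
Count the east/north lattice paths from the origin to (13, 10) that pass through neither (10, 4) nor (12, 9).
Number of paths = 514164

Inclusion–exclusion. Total paths: C(23, 13) = 1144066. Through P₁: C(14, 10)·C(9, 3) = 84084. Through P₂: C(21, 12)·C(2, 1) = 587860. Since P₁ is strictly southwest of P₂, a monotone path through both must visit P₁ then P₂; paths through both = C(14, 10)·C(7, 2)·C(2, 1) = 42042. Avoid both = 1144066 − 84084 − 587860 + 42042 = 514164.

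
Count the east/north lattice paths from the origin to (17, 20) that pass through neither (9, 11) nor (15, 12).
Number of paths = 11092894810

Inclusion–exclusion. Total paths: C(37, 17) = 15905368710. Through P₁: C(20, 9)·C(17, 8) = 4083107600. Through P₂: C(27, 15)·C(10, 2) = 782273700. Since P₁ is strictly southwest of P₂, a monotone path through both must visit P₁ then P₂; paths through both = C(20, 9)·C(7, 6)·C(10, 2) = 52907400. Avoid both = 15905368710 − 4083107600 − 782273700 + 52907400 = 11092894810.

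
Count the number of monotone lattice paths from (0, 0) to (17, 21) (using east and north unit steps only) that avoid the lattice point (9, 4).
Number of paths = 28007817255

Total paths from (0, 0) to (17, 21): C(38, 17) = 28781143380. Paths through (9, 4): (paths (0, 0) → (9, 4)) × (paths (9, 4) → (17, 21)) = C(13, 9) · C(25, 8) = 715 · 1081575 = 773326125. Avoidance count = 28781143380 − 773326125 = 28007817255.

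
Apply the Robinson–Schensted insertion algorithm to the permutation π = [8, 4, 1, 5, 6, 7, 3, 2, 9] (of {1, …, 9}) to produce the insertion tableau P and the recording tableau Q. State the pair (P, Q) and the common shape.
P = [1, 2, 6, 7, 9] / [3, 5] / [4] / [8];  Q = [1, 4, 5, 6, 9] / [2, 7] / [3] / [8];  common shape = (5, 2, 1, 1)

Row-insert the values π_1, π_2, … into P one at a time, bumping the leftmost entry strictly greater than the inserted value down to the next row. The recording tableau Q records, in position (i, j), the step at which that cell was added to P.
  Insert 8 (step 1): P = [8];  Q = [1]
  Insert 4 (step 2): P = [4] / [8];  Q = [1] / [2]
  Insert 1 (step 3): P = [1] / [4] / [8];  Q = [1] / [2] / [3]
  Insert 5 (step 4): P = [1, 5] / [4] / [8];  Q = [1, 4] / [2] / [3]
  Insert 6 (step 5): P = [1, 5, 6] / [4] / [8];  Q = [1, 4, 5] / [2] / [3]
  Insert 7 (step 6): P = [1, 5, 6, 7] / [4] / [8];  Q = [1, 4, 5, 6] / [2] / [3]
  Insert 3 (step 7): P = [1, 3, 6, 7] / [4, 5] / [8];  Q = [1, 4, 5, 6] / [2, 7] / [3]
  Insert 2 (step 8): P = [1, 2, 6, 7] / [3, 5] / [4] / [8];  Q = [1, 4, 5, 6] / [2, 7] / [3] / [8]
  Insert 9 (step 9): P = [1, 2, 6, 7, 9] / [3, 5] / [4] / [8];  Q = [1, 4, 5, 6, 9] / [2, 7] / [3] / [8]
Final shape: (5, 2, 1, 1).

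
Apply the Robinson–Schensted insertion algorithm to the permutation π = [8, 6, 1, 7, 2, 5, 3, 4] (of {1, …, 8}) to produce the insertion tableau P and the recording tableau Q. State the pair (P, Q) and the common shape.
P = [1, 2, 3, 4] / [5, 7] / [6] / [8];  Q = [1, 4, 6, 8] / [2, 5] / [3] / [7];  common shape = (4, 2, 1, 1)

Row-insert the values π_1, π_2, … into P one at a time, bumping the leftmost entry strictly greater than the inserted value down to the next row. The recording tableau Q records, in position (i, j), the step at which that cell was added to P.
  Insert 8 (step 1): P = [8];  Q = [1]
  Insert 6 (step 2): P = [6] / [8];  Q = [1] / [2]
  Insert 1 (step 3): P = [1] / [6] / [8];  Q = [1] / [2] / [3]
  Insert 7 (step 4): P = [1, 7] / [6] / [8];  Q = [1, 4] / [2] / [3]
  Insert 2 (step 5): P = [1, 2] / [6, 7] / [8];  Q = [1, 4] / [2, 5] / [3]
  Insert 5 (step 6): P = [1, 2, 5] / [6, 7] / [8];  Q = [1, 4, 6] / [2, 5] / [3]
  Insert 3 (step 7): P = [1, 2, 3] / [5, 7] / [6] / [8];  Q = [1, 4, 6] / [2, 5] / [3] / [7]
  Insert 4 (step 8): P = [1, 2, 3, 4] / [5, 7] / [6] / [8];  Q = [1, 4, 6, 8] / [2, 5] / [3] / [7]
Final shape: (4, 2, 1, 1).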